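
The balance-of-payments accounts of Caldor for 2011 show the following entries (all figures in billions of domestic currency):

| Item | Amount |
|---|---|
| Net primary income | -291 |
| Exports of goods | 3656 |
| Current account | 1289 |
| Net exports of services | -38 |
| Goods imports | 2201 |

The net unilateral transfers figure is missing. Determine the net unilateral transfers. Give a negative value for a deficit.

Current account = goods balance + services balance + net primary income + net secondary income
Sum of the known components = 1126
Net unilateral transfers = CA - (known components) = 1289 - 1126 = 163

163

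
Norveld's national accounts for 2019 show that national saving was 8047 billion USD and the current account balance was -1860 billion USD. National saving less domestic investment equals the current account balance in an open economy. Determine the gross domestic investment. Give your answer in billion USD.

I = S - CA = 8047 - (-1860) = 9907

9907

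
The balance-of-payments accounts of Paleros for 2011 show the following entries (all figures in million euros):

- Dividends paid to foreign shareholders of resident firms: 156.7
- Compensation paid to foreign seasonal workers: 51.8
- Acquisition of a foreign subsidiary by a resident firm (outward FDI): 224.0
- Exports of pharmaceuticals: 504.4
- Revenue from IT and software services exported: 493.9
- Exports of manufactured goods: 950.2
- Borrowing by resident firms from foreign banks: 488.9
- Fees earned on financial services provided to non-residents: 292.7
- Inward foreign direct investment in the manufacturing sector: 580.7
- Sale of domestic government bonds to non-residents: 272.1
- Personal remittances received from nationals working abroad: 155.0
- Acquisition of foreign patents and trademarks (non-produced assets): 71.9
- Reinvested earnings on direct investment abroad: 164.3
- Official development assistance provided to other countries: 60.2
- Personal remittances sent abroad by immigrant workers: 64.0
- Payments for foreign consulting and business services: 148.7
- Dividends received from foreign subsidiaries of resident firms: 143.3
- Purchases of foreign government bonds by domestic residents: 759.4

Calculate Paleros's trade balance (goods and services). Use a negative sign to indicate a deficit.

Goods: 950.2 + 504.4 = 1454.6
Services: 292.7 + 493.9 - 148.7 = 637.9
Trade balance = 1454.6 + 637.9 = 2092.5
(Excluded from the trade balance — primary income: dividends paid to foreign shareholders of resident firms 156.7, compensation paid to foreign seasonal workers 51.8, reinvested earnings on direct investment abroad 164.3, dividends received from foreign subsidiaries of resident firms 143.3; financial account: acquisition of a foreign subsidiary by a resident firm (outward FDI) 224.0, borrowing by resident firms from foreign banks 488.9, inward foreign direct investment in the manufacturing sector 580.7, sale of domestic government bonds to non-residents 272.1, purchases of foreign government bonds by domestic residents 759.4; secondary income: personal remittances received from nationals working abroad 155.0, official development assistance provided to other countries 60.2, personal remittances sent abroad by immigrant workers 64.0; capital account: acquisition of foreign patents and trademarks (non-produced assets) 71.9.)

2092.5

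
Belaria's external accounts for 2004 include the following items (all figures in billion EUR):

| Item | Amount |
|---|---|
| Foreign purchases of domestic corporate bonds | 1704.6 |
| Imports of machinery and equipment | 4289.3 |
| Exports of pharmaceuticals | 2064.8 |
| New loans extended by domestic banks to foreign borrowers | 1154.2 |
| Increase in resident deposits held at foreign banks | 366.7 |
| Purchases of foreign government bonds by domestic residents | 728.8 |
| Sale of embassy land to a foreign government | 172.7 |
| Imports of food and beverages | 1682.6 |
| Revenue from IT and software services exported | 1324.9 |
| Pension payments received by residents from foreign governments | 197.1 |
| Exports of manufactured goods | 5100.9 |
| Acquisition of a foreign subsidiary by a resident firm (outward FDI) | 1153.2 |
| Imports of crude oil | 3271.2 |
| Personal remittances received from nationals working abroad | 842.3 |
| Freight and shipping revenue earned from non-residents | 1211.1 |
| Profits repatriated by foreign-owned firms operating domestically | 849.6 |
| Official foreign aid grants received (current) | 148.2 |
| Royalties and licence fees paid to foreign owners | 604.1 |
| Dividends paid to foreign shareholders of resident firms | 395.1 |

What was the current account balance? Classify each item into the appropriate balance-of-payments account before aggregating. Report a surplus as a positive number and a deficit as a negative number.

Goods: 5100.9 - 3271.2 - 4289.3 + 2064.8 - 1682.6 = -2077.4
Services: -604.1 + 1211.1 + 1324.9 = 1931.9
Primary income: -849.6 - 395.1 = -1244.7
Secondary income: 148.2 + 197.1 + 842.3 = 1187.6
Current account = (-2077.4) + 1931.9 + (-1244.7) + 1187.6 = -202.6
(Excluded from the current account — financial account: foreign purchases of domestic corporate bonds 1704.6, new loans extended by domestic banks to foreign borrowers 1154.2, increase in resident deposits held at foreign banks 366.7, purchases of foreign government bonds by domestic residents 728.8, acquisition of a foreign subsidiary by a resident firm (outward FDI) 1153.2; capital account: sale of embassy land to a foreign government 172.7.)

-202.6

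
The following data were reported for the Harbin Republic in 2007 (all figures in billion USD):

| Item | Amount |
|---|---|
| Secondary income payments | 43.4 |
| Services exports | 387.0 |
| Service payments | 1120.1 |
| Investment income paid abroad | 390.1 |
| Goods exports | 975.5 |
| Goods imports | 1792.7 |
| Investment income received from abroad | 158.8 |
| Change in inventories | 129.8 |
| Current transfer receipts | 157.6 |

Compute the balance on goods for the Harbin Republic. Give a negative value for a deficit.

Goods balance = 975.5 - 1792.7 = -817.2

-817.2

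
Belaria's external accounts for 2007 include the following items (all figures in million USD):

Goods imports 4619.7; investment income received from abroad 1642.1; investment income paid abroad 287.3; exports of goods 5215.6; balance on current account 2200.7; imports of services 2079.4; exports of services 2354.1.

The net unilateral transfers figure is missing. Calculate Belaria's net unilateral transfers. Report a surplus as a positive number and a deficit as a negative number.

Current account = goods balance + services balance + net primary income + net secondary income
Sum of the known components = 2225.4
Net unilateral transfers = CA - (known components) = 2200.7 - 2225.4 = -24.7

-24.7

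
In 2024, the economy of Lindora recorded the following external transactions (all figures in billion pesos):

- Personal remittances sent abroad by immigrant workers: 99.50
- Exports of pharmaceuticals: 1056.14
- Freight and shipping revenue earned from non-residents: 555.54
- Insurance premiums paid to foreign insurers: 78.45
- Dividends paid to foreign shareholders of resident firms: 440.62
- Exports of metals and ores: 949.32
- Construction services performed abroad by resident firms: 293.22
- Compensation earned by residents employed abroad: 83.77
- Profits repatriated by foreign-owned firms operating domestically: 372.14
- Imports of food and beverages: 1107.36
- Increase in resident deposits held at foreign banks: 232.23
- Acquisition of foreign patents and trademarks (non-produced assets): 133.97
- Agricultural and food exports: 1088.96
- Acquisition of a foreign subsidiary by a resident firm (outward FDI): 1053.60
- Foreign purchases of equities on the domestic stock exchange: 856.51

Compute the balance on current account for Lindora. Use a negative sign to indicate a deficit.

Goods: -1107.36 + 1088.96 + 949.32 + 1056.14 = 1987.06
Services: 293.22 + 555.54 - 78.45 = 770.31
Primary income: 83.77 - 372.14 - 440.62 = -728.99
Secondary income: -99.50
Current account = 1987.06 + 770.31 + (-728.99) + (-99.50) = 1928.88
(Excluded from the current account — financial account: increase in resident deposits held at foreign banks 232.23, acquisition of a foreign subsidiary by a resident firm (outward FDI) 1053.60, foreign purchases of equities on the domestic stock exchange 856.51; capital account: acquisition of foreign patents and trademarks (non-produced assets) 133.97.)

1928.88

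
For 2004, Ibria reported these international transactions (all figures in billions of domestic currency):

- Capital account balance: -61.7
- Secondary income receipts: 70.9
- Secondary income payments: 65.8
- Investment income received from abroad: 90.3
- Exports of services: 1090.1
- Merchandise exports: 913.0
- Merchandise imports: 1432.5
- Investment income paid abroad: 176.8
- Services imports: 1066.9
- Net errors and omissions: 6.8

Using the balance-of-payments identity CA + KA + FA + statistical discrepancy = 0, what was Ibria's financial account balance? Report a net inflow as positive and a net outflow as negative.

Goods balance = 913.0 - 1432.5 = -519.5
Services balance = 1090.1 - 1066.9 = 23.2
Trade balance (goods + services) = -519.5 + 23.2 = -496.3
Net primary income = 90.3 - 176.8 = -86.5
Net secondary income = 70.9 - 65.8 = 5.1
Current account = -496.3 + (-86.5) + 5.1 = -577.7
Financial account = -(-577.7 + (-61.7) + 6.8) = 632.6

632.6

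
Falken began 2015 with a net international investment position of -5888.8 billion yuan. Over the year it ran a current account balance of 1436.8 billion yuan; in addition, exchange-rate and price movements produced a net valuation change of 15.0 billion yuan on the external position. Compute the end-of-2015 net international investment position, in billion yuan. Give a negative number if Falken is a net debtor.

Change in NIIP = current account + net valuation change = 1436.8 + 15.0 = 1451.8
End-of-year NIIP = -5888.8 + 1451.8 = -4437.0

-4437.0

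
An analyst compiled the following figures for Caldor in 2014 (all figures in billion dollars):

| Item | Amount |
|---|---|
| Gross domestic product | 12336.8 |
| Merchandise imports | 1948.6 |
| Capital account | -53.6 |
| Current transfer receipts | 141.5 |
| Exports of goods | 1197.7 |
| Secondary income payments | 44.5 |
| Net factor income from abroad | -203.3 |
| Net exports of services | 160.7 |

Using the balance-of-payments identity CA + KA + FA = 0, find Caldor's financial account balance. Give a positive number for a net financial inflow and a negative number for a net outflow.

Goods balance = 1197.7 - 1948.6 = -750.9
Services balance = 160.7
Trade balance (goods + services) = -750.9 + 160.7 = -590.2
Net primary income = -203.3
Net secondary income = 141.5 - 44.5 = 97.0
Current account = -590.2 + (-203.3) + 97.0 = -696.5
Financial account = -(-696.5 + (-53.6)) = 750.1

750.1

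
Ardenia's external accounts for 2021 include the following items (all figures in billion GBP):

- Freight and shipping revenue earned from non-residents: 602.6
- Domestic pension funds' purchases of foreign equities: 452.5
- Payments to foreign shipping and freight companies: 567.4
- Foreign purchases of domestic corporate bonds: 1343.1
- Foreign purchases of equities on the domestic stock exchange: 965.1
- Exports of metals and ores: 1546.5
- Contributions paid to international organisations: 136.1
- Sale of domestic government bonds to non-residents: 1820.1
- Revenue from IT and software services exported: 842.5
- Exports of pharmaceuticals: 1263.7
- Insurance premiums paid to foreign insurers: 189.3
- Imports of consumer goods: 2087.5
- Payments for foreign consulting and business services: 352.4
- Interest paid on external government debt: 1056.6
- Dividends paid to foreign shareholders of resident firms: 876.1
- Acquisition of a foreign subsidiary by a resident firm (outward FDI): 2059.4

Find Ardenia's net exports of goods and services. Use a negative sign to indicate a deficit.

Goods: -2087.5 + 1546.5 + 1263.7 = 722.7
Services: -567.4 + 602.6 - 352.4 + 842.5 - 189.3 = 336.0
Trade balance = 722.7 + 336.0 = 1058.7
(Excluded from the trade balance — financial account: domestic pension funds' purchases of foreign equities 452.5, foreign purchases of domestic corporate bonds 1343.1, foreign purchases of equities on the domestic stock exchange 965.1, sale of domestic government bonds to non-residents 1820.1, acquisition of a foreign subsidiary by a resident firm (outward FDI) 2059.4; secondary income: contributions paid to international organisations 136.1; primary income: interest paid on external government debt 1056.6, dividends paid to foreign shareholders of resident firms 876.1.)

1058.7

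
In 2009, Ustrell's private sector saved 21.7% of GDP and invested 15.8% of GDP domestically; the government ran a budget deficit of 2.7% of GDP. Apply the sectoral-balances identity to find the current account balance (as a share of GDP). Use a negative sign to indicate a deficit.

By the sectoral-balances identity, CA = (S_private - I) + (T - G).
Private balance = 21.7 - 15.8 = 5.9
Government balance (T - G) = -2.7
CA = 5.9 + (-2.7) = 3.2

3.2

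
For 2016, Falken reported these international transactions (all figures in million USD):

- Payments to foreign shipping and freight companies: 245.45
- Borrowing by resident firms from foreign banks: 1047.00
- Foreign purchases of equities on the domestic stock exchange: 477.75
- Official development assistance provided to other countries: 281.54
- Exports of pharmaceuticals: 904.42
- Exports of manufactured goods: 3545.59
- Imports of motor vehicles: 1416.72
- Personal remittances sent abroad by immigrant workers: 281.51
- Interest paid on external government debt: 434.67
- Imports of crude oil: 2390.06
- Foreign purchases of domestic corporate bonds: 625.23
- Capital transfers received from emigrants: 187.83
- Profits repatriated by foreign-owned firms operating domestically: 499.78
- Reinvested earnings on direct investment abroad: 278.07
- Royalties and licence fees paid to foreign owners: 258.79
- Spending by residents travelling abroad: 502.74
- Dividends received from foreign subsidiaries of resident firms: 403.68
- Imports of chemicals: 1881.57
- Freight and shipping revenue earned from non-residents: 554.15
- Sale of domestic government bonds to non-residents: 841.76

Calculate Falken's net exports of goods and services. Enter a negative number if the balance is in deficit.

Goods: 904.42 + 3545.59 - 1881.57 - 2390.06 - 1416.72 = -1238.34
Services: -502.74 + 554.15 - 258.79 - 245.45 = -452.83
Trade balance = -1238.34 + (-452.83) = -1691.17
(Excluded from the trade balance — financial account: borrowing by resident firms from foreign banks 1047.00, foreign purchases of equities on the domestic stock exchange 477.75, foreign purchases of domestic corporate bonds 625.23, sale of domestic government bonds to non-residents 841.76; secondary income: official development assistance provided to other countries 281.54, personal remittances sent abroad by immigrant workers 281.51; primary income: interest paid on external government debt 434.67, profits repatriated by foreign-owned firms operating domestically 499.78, reinvested earnings on direct investment abroad 278.07, dividends received from foreign subsidiaries of resident firms 403.68; capital account: capital transfers received from emigrants 187.83.)

-1691.17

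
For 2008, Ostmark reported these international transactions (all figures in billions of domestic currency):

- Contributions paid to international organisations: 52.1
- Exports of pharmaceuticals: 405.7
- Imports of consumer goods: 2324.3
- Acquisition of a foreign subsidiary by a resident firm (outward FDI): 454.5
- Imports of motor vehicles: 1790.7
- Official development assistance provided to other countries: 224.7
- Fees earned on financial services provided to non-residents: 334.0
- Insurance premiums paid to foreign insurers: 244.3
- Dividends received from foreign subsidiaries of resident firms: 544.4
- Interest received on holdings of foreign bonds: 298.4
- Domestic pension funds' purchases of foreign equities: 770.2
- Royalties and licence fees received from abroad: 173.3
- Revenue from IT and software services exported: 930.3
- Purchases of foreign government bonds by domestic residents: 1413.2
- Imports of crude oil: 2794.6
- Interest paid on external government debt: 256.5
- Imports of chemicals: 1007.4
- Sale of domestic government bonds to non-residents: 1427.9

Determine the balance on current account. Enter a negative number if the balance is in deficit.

-6008.5

Goods: -1007.4 - 1790.7 + 405.7 - 2324.3 - 2794.6 = -7511.3
Services: 930.3 - 244.3 + 173.3 + 334.0 = 1193.3
Primary income: 544.4 + 298.4 - 256.5 = 586.3
Secondary income: -224.7 - 52.1 = -276.8
Current account = (-7511.3) + 1193.3 + 586.3 + (-276.8) = -6008.5
(Excluded from the current account — financial account: acquisition of a foreign subsidiary by a resident firm (outward FDI) 454.5, domestic pension funds' purchases of foreign equities 770.2, purchases of foreign government bonds by domestic residents 1413.2, sale of domestic government bonds to non-residents 1427.9.)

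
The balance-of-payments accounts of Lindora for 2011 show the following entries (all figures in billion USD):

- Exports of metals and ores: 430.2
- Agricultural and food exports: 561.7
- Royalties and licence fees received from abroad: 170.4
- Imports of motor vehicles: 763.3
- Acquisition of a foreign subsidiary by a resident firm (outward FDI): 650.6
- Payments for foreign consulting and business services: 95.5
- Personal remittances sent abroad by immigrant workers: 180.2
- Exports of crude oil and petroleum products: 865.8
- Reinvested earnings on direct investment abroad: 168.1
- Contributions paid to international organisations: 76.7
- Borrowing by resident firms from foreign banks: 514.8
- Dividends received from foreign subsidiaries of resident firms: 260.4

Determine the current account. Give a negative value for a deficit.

Goods: 865.8 - 763.3 + 430.2 + 561.7 = 1094.4
Services: -95.5 + 170.4 = 74.9
Primary income: 168.1 + 260.4 = 428.5
Secondary income: -76.7 - 180.2 = -256.9
Current account = 1094.4 + 74.9 + 428.5 + (-256.9) = 1340.9
(Excluded from the current account — financial account: acquisition of a foreign subsidiary by a resident firm (outward FDI) 650.6, borrowing by resident firms from foreign banks 514.8.)

1340.9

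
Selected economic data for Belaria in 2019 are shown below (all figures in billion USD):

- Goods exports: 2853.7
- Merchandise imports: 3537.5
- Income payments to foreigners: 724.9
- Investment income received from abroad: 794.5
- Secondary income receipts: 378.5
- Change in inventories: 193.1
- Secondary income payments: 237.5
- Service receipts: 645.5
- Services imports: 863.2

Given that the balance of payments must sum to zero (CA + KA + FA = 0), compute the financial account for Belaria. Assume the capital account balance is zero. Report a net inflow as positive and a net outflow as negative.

690.9

Goods balance = 2853.7 - 3537.5 = -683.8
Services balance = 645.5 - 863.2 = -217.7
Trade balance (goods + services) = -683.8 + (-217.7) = -901.5
Net primary income = 794.5 - 724.9 = 69.6
Net secondary income = 378.5 - 237.5 = 141.0
Current account = -901.5 + 69.6 + 141.0 = -690.9
Financial account = -(-690.9) = 690.9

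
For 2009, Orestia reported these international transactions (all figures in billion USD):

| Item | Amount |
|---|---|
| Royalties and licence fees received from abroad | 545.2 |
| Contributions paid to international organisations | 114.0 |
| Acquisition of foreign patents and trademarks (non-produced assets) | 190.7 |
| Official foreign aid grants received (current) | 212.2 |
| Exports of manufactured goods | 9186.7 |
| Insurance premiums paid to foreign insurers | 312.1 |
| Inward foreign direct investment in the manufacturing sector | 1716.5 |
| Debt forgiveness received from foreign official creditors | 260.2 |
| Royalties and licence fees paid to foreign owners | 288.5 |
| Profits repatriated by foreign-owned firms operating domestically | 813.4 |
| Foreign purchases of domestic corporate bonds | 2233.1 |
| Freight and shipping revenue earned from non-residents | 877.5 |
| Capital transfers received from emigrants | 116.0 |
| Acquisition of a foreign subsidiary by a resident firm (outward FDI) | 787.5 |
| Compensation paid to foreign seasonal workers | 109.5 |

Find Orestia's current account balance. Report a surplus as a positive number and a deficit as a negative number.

9184.1

Goods: 9186.7
Services: -312.1 + 877.5 - 288.5 + 545.2 = 822.1
Primary income: -813.4 - 109.5 = -922.9
Secondary income: 212.2 - 114.0 = 98.2
Current account = 9186.7 + 822.1 + (-922.9) + 98.2 = 9184.1
(Excluded from the current account — capital account: acquisition of foreign patents and trademarks (non-produced assets) 190.7, debt forgiveness received from foreign official creditors 260.2, capital transfers received from emigrants 116.0; financial account: inward foreign direct investment in the manufacturing sector 1716.5, foreign purchases of domestic corporate bonds 2233.1, acquisition of a foreign subsidiary by a resident firm (outward FDI) 787.5.)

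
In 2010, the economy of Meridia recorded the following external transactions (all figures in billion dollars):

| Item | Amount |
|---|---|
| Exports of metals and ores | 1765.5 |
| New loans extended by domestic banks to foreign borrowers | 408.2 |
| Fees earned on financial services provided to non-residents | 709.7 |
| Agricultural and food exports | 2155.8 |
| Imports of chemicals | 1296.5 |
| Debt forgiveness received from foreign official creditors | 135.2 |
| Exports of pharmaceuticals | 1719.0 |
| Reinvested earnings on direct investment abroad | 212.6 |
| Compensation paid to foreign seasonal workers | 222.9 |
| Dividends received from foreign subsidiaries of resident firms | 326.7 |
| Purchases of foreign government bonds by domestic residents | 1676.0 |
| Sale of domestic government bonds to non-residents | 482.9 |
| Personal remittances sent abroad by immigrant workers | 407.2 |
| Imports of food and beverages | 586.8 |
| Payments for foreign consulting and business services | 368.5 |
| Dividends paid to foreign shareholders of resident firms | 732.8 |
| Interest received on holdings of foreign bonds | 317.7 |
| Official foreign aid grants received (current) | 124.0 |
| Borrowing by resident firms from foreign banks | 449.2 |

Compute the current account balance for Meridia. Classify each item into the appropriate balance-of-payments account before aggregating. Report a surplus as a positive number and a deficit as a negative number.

Goods: 1719.0 + 2155.8 - 1296.5 + 1765.5 - 586.8 = 3757.0
Services: 709.7 - 368.5 = 341.2
Primary income: 317.7 + 326.7 + 212.6 - 732.8 - 222.9 = -98.7
Secondary income: 124.0 - 407.2 = -283.2
Current account = 3757.0 + 341.2 + (-98.7) + (-283.2) = 3716.3
(Excluded from the current account — financial account: new loans extended by domestic banks to foreign borrowers 408.2, purchases of foreign government bonds by domestic residents 1676.0, sale of domestic government bonds to non-residents 482.9, borrowing by resident firms from foreign banks 449.2; capital account: debt forgiveness received from foreign official creditors 135.2.)

3716.3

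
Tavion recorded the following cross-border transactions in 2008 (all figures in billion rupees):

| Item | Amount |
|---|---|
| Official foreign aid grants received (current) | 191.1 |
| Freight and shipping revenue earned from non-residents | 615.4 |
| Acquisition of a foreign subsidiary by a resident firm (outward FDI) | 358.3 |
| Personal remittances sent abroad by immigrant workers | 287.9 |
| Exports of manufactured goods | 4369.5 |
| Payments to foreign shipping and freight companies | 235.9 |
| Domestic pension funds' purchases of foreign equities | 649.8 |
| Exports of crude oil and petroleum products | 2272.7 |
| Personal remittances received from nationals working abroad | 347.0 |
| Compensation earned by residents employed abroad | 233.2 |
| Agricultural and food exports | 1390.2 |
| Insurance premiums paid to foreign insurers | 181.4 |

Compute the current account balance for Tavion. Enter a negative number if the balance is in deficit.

8713.9

Goods: 1390.2 + 2272.7 + 4369.5 = 8032.4
Services: -235.9 - 181.4 + 615.4 = 198.1
Primary income: 233.2
Secondary income: 191.1 - 287.9 + 347.0 = 250.2
Current account = 8032.4 + 198.1 + 233.2 + 250.2 = 8713.9
(Excluded from the current account — financial account: acquisition of a foreign subsidiary by a resident firm (outward FDI) 358.3, domestic pension funds' purchases of foreign equities 649.8.)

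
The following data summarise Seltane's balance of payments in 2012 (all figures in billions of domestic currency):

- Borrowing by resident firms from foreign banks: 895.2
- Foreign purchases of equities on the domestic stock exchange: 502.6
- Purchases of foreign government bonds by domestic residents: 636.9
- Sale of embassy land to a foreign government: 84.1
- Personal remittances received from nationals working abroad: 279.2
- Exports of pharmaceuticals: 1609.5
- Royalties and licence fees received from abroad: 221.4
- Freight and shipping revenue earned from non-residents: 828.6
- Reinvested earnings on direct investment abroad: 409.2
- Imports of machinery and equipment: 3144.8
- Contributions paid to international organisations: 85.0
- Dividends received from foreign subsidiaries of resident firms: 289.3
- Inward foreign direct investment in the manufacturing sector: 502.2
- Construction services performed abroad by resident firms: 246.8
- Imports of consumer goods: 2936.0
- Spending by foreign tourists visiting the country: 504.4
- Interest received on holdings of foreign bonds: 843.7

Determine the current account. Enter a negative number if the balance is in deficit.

Goods: 1609.5 - 2936.0 - 3144.8 = -4471.3
Services: 828.6 + 221.4 + 246.8 + 504.4 = 1801.2
Primary income: 409.2 + 289.3 + 843.7 = 1542.2
Secondary income: -85.0 + 279.2 = 194.2
Current account = (-4471.3) + 1801.2 + 1542.2 + 194.2 = -933.7
(Excluded from the current account — financial account: borrowing by resident firms from foreign banks 895.2, foreign purchases of equities on the domestic stock exchange 502.6, purchases of foreign government bonds by domestic residents 636.9, inward foreign direct investment in the manufacturing sector 502.2; capital account: sale of embassy land to a foreign government 84.1.)

-933.7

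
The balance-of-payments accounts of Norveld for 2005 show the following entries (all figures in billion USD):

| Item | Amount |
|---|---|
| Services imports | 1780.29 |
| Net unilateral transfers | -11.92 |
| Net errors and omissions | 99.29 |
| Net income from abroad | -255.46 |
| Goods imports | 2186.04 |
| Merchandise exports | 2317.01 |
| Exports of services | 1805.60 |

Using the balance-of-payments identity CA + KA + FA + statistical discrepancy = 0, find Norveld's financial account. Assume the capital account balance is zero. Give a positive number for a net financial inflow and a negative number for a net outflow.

11.81

Goods balance = 2317.01 - 2186.04 = 130.97
Services balance = 1805.60 - 1780.29 = 25.31
Trade balance (goods + services) = 130.97 + 25.31 = 156.28
Net primary income = -255.46
Net secondary income = -11.92
Current account = 156.28 + (-255.46) + (-11.92) = -111.10
Financial account = -(-111.10 + 99.29) = 11.81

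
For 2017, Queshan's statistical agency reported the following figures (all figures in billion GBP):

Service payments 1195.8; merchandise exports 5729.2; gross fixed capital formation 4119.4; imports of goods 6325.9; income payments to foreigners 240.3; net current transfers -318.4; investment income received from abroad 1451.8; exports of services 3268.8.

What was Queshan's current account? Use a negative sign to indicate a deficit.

Goods balance = 5729.2 - 6325.9 = -596.7
Services balance = 3268.8 - 1195.8 = 2073.0
Trade balance (goods + services) = -596.7 + 2073.0 = 1476.3
Net primary income = 1451.8 - 240.3 = 1211.5
Net secondary income = -318.4
Current account = 1476.3 + 1211.5 + (-318.4) = 2369.4

2369.4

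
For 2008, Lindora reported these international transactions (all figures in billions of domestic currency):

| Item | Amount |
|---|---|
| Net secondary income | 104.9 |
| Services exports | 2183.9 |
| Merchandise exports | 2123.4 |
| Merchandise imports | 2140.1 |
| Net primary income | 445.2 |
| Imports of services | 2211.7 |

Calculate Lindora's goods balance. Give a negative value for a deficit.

-16.7

Goods balance = 2123.4 - 2140.1 = -16.7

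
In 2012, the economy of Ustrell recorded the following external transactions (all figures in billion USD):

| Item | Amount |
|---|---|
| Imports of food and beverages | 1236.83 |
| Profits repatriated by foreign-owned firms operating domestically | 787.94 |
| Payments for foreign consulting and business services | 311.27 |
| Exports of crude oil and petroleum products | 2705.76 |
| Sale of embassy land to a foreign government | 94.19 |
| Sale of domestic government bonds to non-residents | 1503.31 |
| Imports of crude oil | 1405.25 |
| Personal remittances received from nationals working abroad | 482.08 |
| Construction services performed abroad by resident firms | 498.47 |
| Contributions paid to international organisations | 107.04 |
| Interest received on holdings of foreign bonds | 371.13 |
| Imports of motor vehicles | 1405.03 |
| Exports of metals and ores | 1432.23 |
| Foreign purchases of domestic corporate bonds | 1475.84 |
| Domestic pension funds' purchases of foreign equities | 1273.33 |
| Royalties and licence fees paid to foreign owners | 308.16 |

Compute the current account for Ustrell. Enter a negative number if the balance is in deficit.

-71.85

Goods: -1405.03 + 2705.76 - 1236.83 - 1405.25 + 1432.23 = 90.88
Services: -311.27 - 308.16 + 498.47 = -120.96
Primary income: -787.94 + 371.13 = -416.81
Secondary income: -107.04 + 482.08 = 375.04
Current account = 90.88 + (-120.96) + (-416.81) + 375.04 = -71.85
(Excluded from the current account — capital account: sale of embassy land to a foreign government 94.19; financial account: sale of domestic government bonds to non-residents 1503.31, foreign purchases of domestic corporate bonds 1475.84, domestic pension funds' purchases of foreign equities 1273.33.)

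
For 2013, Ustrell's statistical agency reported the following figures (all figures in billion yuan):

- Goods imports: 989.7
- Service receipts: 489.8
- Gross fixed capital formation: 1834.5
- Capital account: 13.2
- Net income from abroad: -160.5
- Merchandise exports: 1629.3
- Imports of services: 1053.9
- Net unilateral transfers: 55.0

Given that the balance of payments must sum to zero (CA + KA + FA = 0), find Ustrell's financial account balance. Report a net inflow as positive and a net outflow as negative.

16.8

Goods balance = 1629.3 - 989.7 = 639.6
Services balance = 489.8 - 1053.9 = -564.1
Trade balance (goods + services) = 639.6 + (-564.1) = 75.5
Net primary income = -160.5
Net secondary income = 55.0
Current account = 75.5 + (-160.5) + 55.0 = -30.0
Financial account = -(-30.0 + 13.2) = 16.8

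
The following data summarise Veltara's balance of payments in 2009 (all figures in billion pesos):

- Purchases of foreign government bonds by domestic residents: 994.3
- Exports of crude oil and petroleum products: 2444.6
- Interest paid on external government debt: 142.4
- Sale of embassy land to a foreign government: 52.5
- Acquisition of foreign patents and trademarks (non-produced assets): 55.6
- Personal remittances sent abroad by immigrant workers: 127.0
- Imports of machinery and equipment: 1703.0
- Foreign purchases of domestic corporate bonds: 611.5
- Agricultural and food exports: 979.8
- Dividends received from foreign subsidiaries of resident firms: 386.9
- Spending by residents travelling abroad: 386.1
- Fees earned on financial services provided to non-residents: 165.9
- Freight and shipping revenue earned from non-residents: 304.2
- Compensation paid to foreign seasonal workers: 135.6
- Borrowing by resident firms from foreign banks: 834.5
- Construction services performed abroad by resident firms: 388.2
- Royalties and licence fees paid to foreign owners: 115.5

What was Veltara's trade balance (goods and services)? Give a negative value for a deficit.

Goods: 2444.6 + 979.8 - 1703.0 = 1721.4
Services: 388.2 - 386.1 + 304.2 - 115.5 + 165.9 = 356.7
Trade balance = 1721.4 + 356.7 = 2078.1
(Excluded from the trade balance — financial account: purchases of foreign government bonds by domestic residents 994.3, foreign purchases of domestic corporate bonds 611.5, borrowing by resident firms from foreign banks 834.5; primary income: interest paid on external government debt 142.4, dividends received from foreign subsidiaries of resident firms 386.9, compensation paid to foreign seasonal workers 135.6; capital account: sale of embassy land to a foreign government 52.5, acquisition of foreign patents and trademarks (non-produced assets) 55.6; secondary income: personal remittances sent abroad by immigrant workers 127.0.)

2078.1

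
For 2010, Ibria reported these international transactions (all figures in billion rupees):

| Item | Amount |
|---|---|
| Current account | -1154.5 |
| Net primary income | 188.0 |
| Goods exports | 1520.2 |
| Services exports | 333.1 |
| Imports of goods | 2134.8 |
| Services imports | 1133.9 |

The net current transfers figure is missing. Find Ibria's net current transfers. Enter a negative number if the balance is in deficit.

72.9

Current account = goods balance + services balance + net primary income + net secondary income
Sum of the known components = -1227.4
Net current transfers = CA - (known components) = -1154.5 - (-1227.4) = 72.9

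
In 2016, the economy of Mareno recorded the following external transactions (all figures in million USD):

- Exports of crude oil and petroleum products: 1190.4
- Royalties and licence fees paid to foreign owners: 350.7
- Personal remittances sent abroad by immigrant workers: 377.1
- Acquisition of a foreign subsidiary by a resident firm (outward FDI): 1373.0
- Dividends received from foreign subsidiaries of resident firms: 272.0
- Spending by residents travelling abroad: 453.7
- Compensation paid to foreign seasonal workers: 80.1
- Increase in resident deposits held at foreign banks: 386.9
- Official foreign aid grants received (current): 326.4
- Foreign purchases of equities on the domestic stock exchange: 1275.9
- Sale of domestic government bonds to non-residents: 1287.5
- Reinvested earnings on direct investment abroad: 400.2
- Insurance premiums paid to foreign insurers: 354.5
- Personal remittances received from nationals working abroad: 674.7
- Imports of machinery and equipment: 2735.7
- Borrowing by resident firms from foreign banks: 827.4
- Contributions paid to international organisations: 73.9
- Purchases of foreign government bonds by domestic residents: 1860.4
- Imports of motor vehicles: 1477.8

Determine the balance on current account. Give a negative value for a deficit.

-3039.8

Goods: 1190.4 - 1477.8 - 2735.7 = -3023.1
Services: -453.7 - 354.5 - 350.7 = -1158.9
Primary income: 272.0 - 80.1 + 400.2 = 592.1
Secondary income: 326.4 - 377.1 - 73.9 + 674.7 = 550.1
Current account = (-3023.1) + (-1158.9) + 592.1 + 550.1 = -3039.8
(Excluded from the current account — financial account: acquisition of a foreign subsidiary by a resident firm (outward FDI) 1373.0, increase in resident deposits held at foreign banks 386.9, foreign purchases of equities on the domestic stock exchange 1275.9, sale of domestic government bonds to non-residents 1287.5, borrowing by resident firms from foreign banks 827.4, purchases of foreign government bonds by domestic residents 1860.4.)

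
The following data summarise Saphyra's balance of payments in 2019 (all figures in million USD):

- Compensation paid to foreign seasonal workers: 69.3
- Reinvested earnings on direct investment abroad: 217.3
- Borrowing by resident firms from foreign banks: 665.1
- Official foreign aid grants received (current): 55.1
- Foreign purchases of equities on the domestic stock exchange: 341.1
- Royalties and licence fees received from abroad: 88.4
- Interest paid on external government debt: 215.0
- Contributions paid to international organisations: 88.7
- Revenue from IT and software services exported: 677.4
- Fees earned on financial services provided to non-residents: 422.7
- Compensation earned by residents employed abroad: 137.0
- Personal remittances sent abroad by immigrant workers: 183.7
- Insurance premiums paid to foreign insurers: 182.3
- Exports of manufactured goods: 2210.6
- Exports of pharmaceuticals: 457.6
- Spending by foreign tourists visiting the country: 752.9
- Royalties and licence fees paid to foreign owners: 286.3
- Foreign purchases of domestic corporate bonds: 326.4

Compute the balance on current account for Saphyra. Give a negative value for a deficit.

Goods: 2210.6 + 457.6 = 2668.2
Services: 677.4 + 752.9 + 422.7 + 88.4 - 182.3 - 286.3 = 1472.8
Primary income: -69.3 + 217.3 + 137.0 - 215.0 = 70.0
Secondary income: 55.1 - 88.7 - 183.7 = -217.3
Current account = 2668.2 + 1472.8 + 70.0 + (-217.3) = 3993.7
(Excluded from the current account — financial account: borrowing by resident firms from foreign banks 665.1, foreign purchases of equities on the domestic stock exchange 341.1, foreign purchases of domestic corporate bonds 326.4.)

3993.7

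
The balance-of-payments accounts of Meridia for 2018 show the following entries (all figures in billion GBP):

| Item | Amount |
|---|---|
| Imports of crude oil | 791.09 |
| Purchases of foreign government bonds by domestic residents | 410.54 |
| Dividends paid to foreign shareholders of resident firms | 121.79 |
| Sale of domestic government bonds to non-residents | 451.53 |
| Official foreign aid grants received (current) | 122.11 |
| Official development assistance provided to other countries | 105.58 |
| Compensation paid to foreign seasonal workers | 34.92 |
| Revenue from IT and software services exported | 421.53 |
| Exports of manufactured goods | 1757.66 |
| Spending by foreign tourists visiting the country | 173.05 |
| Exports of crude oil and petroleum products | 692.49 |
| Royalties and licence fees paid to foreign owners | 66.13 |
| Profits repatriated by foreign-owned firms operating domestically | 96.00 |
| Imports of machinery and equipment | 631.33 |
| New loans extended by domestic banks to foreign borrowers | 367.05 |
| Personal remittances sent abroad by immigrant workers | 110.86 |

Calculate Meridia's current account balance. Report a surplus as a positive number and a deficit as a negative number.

Goods: 1757.66 - 631.33 - 791.09 + 692.49 = 1027.73
Services: 173.05 + 421.53 - 66.13 = 528.45
Primary income: -121.79 - 34.92 - 96.00 = -252.71
Secondary income: -110.86 - 105.58 + 122.11 = -94.33
Current account = 1027.73 + 528.45 + (-252.71) + (-94.33) = 1209.14
(Excluded from the current account — financial account: purchases of foreign government bonds by domestic residents 410.54, sale of domestic government bonds to non-residents 451.53, new loans extended by domestic banks to foreign borrowers 367.05.)

1209.14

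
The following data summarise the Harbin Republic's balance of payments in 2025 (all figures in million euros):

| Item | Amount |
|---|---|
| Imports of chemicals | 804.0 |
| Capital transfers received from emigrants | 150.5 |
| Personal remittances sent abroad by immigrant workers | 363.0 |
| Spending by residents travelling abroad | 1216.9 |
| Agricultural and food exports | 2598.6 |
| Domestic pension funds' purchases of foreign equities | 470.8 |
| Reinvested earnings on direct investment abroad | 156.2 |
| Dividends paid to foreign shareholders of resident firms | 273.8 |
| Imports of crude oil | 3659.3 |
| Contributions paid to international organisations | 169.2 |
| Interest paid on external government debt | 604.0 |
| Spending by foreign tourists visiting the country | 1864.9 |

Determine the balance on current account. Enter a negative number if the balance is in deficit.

Goods: -804.0 + 2598.6 - 3659.3 = -1864.7
Services: -1216.9 + 1864.9 = 648.0
Primary income: 156.2 - 273.8 - 604.0 = -721.6
Secondary income: -363.0 - 169.2 = -532.2
Current account = (-1864.7) + 648.0 + (-721.6) + (-532.2) = -2470.5
(Excluded from the current account — capital account: capital transfers received from emigrants 150.5; financial account: domestic pension funds' purchases of foreign equities 470.8.)

-2470.5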